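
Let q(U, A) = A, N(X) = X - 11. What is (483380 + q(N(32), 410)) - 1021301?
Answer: -537511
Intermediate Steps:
N(X) = -11 + X
(483380 + q(N(32), 410)) - 1021301 = (483380 + 410) - 1021301 = 483790 - 1021301 = -537511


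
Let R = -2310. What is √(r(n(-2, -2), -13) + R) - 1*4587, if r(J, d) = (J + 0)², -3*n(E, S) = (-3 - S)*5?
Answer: -4587 + I*√20765/3 ≈ -4587.0 + 48.034*I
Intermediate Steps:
n(E, S) = 5 + 5*S/3 (n(E, S) = -(-3 - S)*5/3 = -(-15 - 5*S)/3 = 5 + 5*S/3)
r(J, d) = J²
√(r(n(-2, -2), -13) + R) - 1*4587 = √((5 + (5/3)*(-2))² - 2310) - 1*4587 = √((5 - 10/3)² - 2310) - 4587 = √((5/3)² - 2310) - 4587 = √(25/9 - 2310) - 4587 = √(-20765/9) - 4587 = I*√20765/3 - 4587 = -4587 + I*√20765/3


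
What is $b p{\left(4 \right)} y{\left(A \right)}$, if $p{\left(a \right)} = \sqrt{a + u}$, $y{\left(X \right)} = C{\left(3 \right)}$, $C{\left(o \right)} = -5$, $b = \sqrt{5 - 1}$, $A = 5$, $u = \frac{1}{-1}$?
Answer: $- 10 \sqrt{3} \approx -17.32$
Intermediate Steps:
$u = -1$
$b = 2$ ($b = \sqrt{4} = 2$)
$y{\left(X \right)} = -5$
$p{\left(a \right)} = \sqrt{-1 + a}$ ($p{\left(a \right)} = \sqrt{a - 1} = \sqrt{-1 + a}$)
$b p{\left(4 \right)} y{\left(A \right)} = 2 \sqrt{-1 + 4} \left(-5\right) = 2 \sqrt{3} \left(-5\right) = - 10 \sqrt{3}$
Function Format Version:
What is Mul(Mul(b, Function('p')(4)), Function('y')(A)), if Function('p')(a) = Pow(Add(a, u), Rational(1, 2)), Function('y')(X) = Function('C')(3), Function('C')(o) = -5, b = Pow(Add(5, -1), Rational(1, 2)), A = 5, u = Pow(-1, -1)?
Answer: Mul(-10, Pow(3, Rational(1, 2))) ≈ -17.320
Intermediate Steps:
u = -1
b = 2 (b = Pow(4, Rational(1, 2)) = 2)
Function('y')(X) = -5
Function('p')(a) = Pow(Add(-1, a), Rational(1, 2)) (Function('p')(a) = Pow(Add(a, -1), Rational(1, 2)) = Pow(Add(-1, a), Rational(1, 2)))
Mul(Mul(b, Function('p')(4)), Function('y')(A)) = Mul(Mul(2, Pow(Add(-1, 4), Rational(1, 2))), -5) = Mul(Mul(2, Pow(3, Rational(1, 2))), -5) = Mul(-10, Pow(3, Rational(1, 2)))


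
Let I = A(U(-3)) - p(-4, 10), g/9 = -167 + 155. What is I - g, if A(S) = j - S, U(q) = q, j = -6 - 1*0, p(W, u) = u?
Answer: 95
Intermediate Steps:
j = -6 (j = -6 + 0 = -6)
g = -108 (g = 9*(-167 + 155) = 9*(-12) = -108)
A(S) = -6 - S
I = -13 (I = (-6 - 1*(-3)) - 1*10 = (-6 + 3) - 10 = -3 - 10 = -13)
I - g = -13 - 1*(-108) = -13 + 108 = 95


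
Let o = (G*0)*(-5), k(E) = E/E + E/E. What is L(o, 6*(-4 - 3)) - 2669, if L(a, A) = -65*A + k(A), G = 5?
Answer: 63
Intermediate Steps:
k(E) = 2 (k(E) = 1 + 1 = 2)
o = 0 (o = (5*0)*(-5) = 0*(-5) = 0)
L(a, A) = 2 - 65*A (L(a, A) = -65*A + 2 = 2 - 65*A)
L(o, 6*(-4 - 3)) - 2669 = (2 - 390*(-4 - 3)) - 2669 = (2 - 390*(-7)) - 2669 = (2 - 65*(-42)) - 2669 = (2 + 2730) - 2669 = 2732 - 2669 = 63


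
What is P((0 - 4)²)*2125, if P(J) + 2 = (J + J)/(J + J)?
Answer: -2125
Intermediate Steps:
P(J) = -1 (P(J) = -2 + (J + J)/(J + J) = -2 + (2*J)/((2*J)) = -2 + (2*J)*(1/(2*J)) = -2 + 1 = -1)
P((0 - 4)²)*2125 = -1*2125 = -2125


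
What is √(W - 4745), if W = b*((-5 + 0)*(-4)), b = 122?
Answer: I*√2305 ≈ 48.01*I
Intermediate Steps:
W = 2440 (W = 122*((-5 + 0)*(-4)) = 122*(-5*(-4)) = 122*20 = 2440)
√(W - 4745) = √(2440 - 4745) = √(-2305) = I*√2305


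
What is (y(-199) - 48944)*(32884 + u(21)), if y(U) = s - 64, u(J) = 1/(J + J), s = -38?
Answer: -33869426467/21 ≈ -1.6128e+9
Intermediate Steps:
u(J) = 1/(2*J)
y(U) = -102 (y(U) = -38 - 64 = -102)
(y(-199) - 48944)*(32884 + u(21)) = (-102 - 48944)*(32884 + (½)/21) = -49046*(32884 + (½)*(1/21)) = -49046*(32884 + 1/42) = -49046*1381129/42 = -33869426467/21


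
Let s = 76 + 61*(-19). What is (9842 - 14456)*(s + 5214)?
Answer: -19060434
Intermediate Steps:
s = -1083 (s = 76 - 1159 = -1083)
(9842 - 14456)*(s + 5214) = (9842 - 14456)*(-1083 + 5214) = -4614*4131 = -19060434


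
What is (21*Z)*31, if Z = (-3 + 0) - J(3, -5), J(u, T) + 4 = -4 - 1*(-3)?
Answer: 1302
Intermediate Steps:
J(u, T) = -5 (J(u, T) = -4 + (-4 - 1*(-3)) = -4 + (-4 + 3) = -4 - 1 = -5)
Z = 2 (Z = (-3 + 0) - 1*(-5) = -3 + 5 = 2)
(21*Z)*31 = (21*2)*31 = 42*31 = 1302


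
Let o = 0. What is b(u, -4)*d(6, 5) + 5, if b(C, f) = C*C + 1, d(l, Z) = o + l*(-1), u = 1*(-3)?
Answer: -55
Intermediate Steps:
u = -3
d(l, Z) = -l (d(l, Z) = 0 + l*(-1) = 0 - l = -l)
b(C, f) = 1 + C² (b(C, f) = C² + 1 = 1 + C²)
b(u, -4)*d(6, 5) + 5 = (1 + (-3)²)*(-1*6) + 5 = (1 + 9)*(-6) + 5 = 10*(-6) + 5 = -60 + 5 = -55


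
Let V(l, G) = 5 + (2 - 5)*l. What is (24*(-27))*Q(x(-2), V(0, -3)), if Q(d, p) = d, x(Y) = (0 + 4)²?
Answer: -10368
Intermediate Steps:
V(l, G) = 5 - 3*l
x(Y) = 16 (x(Y) = 4² = 16)
(24*(-27))*Q(x(-2), V(0, -3)) = (24*(-27))*16 = -648*16 = -10368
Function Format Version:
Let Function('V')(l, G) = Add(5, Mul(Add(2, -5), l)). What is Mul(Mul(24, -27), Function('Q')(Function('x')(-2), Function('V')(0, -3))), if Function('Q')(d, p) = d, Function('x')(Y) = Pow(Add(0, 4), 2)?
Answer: -10368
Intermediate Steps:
Function('V')(l, G) = Add(5, Mul(-3, l))
Function('x')(Y) = 16 (Function('x')(Y) = Pow(4, 2) = 16)
Mul(Mul(24, -27), Function('Q')(Function('x')(-2), Function('V')(0, -3))) = Mul(Mul(24, -27), 16) = Mul(-648, 16) = -10368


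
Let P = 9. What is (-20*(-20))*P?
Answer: 3600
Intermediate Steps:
(-20*(-20))*P = -20*(-20)*9 = 400*9 = 3600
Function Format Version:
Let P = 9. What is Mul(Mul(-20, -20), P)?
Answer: 3600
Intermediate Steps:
Mul(Mul(-20, -20), P) = Mul(Mul(-20, -20), 9) = Mul(400, 9) = 3600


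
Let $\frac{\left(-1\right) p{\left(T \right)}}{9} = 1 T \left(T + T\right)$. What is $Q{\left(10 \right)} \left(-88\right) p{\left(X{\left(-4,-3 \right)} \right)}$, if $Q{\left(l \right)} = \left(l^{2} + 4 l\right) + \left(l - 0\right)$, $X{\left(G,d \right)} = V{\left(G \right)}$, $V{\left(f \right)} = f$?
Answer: $3801600$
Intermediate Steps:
$X{\left(G,d \right)} = G$
$p{\left(T \right)} = - 18 T^{2}$ ($p{\left(T \right)} = - 9 \cdot 1 T \left(T + T\right) = - 9 T 2 T = - 9 \cdot 2 T^{2} = - 18 T^{2}$)
$Q{\left(l \right)} = l^{2} + 5 l$ ($Q{\left(l \right)} = \left(l^{2} + 4 l\right) + \left(l + 0\right) = \left(l^{2} + 4 l\right) + l = l^{2} + 5 l$)
$Q{\left(10 \right)} \left(-88\right) p{\left(X{\left(-4,-3 \right)} \right)} = 10 \left(5 + 10\right) \left(-88\right) \left(- 18 \left(-4\right)^{2}\right) = 10 \cdot 15 \left(-88\right) \left(\left(-18\right) 16\right) = 150 \left(-88\right) \left(-288\right) = \left(-13200\right) \left(-288\right) = 3801600$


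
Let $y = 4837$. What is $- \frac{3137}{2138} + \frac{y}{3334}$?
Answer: $- \frac{29313}{1782023} \approx -0.016449$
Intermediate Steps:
$- \frac{3137}{2138} + \frac{y}{3334} = - \frac{3137}{2138} + \frac{4837}{3334} = - \frac{29313}{1782023}$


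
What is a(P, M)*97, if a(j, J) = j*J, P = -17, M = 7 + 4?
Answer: -18139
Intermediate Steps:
M = 11
a(j, J) = J*j
a(P, M)*97 = (11*(-17))*97 = -187*97 = -18139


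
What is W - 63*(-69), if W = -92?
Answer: 4255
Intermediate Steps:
W - 63*(-69) = -92 - 63*(-69) = -92 + 4347 = 4255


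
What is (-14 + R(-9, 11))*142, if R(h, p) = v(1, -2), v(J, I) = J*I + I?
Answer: -2556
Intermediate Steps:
v(J, I) = I + I*J (v(J, I) = I*J + I = I + I*J)
R(h, p) = -4 (R(h, p) = -2*(1 + 1) = -2*2 = -4)
(-14 + R(-9, 11))*142 = (-14 - 4)*142 = -18*142 = -2556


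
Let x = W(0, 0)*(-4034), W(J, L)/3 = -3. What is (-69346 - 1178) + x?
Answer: -34218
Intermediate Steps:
W(J, L) = -9 (W(J, L) = 3*(-3) = -9)
x = 36306 (x = -9*(-4034) = 36306)
(-69346 - 1178) + x = (-69346 - 1178) + 36306 = -70524 + 36306 = -34218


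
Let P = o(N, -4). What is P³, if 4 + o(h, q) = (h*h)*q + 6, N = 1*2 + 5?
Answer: -7301384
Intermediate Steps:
N = 7 (N = 2 + 5 = 7)
o(h, q) = 2 + q*h² (o(h, q) = -4 + ((h*h)*q + 6) = -4 + (h²*q + 6) = -4 + (q*h² + 6) = -4 + (6 + q*h²) = 2 + q*h²)
P = -194 (P = 2 - 4*7² = 2 - 4*49 = 2 - 196 = -194)
P³ = (-194)³ = -7301384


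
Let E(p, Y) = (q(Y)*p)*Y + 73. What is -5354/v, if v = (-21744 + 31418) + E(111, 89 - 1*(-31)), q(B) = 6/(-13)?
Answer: -69602/46791 ≈ -1.4875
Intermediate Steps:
q(B) = -6/13 (q(B) = 6*(-1/13) = -6/13)
E(p, Y) = 73 - 6*Y*p/13 (E(p, Y) = (-6*p/13)*Y + 73 = -6*Y*p/13 + 73 = 73 - 6*Y*p/13)
v = 46791/13 (v = (-21744 + 31418) + (73 - 6/13*(89 - 1*(-31))*111) = 9674 + (73 - 6/13*(89 + 31)*111) = 9674 + (73 - 6/13*120*111) = 9674 + (73 - 79920/13) = 9674 - 78971/13 = 46791/13 ≈ 3599.3)
-5354/v = -5354/46791/13 = -5354*13/46791 = -69602/46791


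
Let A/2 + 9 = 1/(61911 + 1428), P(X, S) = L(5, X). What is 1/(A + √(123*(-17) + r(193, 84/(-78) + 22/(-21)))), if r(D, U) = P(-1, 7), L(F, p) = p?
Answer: -18053198475/2423143528183 - 4011828921*I*√523/4846287056366 ≈ -0.0074503 - 0.018931*I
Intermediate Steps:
P(X, S) = X
r(D, U) = -1
A = -1140100/63339 (A = -18 + 2/(61911 + 1428) = -18 + 2/63339 = -1140100/63339 ≈ -18.000)
1/(A + √(123*(-17) + r(193, 84/(-78) + 22/(-21)))) = 1/(-1140100/63339 + √(123*(-17) - 1)) = 1/(-1140100/63339 + √(-2091 - 1)) = 1/(-1140100/63339 + √(-2092)) = 1/(-1140100/63339 + 2*I*√523)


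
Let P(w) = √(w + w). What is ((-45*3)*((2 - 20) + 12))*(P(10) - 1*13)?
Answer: -10530 + 1620*√5 ≈ -6907.6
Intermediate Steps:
P(w) = √2*√w (P(w) = √(2*w) = √2*√w)
((-45*3)*((2 - 20) + 12))*(P(10) - 1*13) = ((-45*3)*((2 - 20) + 12))*(√2*√10 - 1*13) = (-135*(-18 + 12))*(2*√5 - 13) = (-135*(-6))*(-13 + 2*√5) = 810*(-13 + 2*√5) = -10530 + 1620*√5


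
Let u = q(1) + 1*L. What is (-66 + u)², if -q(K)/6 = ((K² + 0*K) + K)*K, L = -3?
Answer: 6561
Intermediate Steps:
q(K) = -6*K*(K + K²) (q(K) = -6*((K² + 0*K) + K)*K = -6*((K² + 0) + K)*K = -6*(K² + K)*K = -6*(K + K²)*K = -6*K*(K + K²))
u = -15 (u = 6*1²*(-1 - 1*1) + 1*(-3) = 6*1*(-1 - 1) - 3 = 6*1*(-2) - 3 = -12 - 3 = -15)
(-66 + u)² = (-66 - 15)² = (-81)² = 6561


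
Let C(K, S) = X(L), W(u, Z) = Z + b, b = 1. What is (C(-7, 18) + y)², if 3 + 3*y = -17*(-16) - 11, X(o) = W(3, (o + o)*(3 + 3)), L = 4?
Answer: 18225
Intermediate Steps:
W(u, Z) = 1 + Z (W(u, Z) = Z + 1 = 1 + Z)
X(o) = 1 + 12*o (X(o) = 1 + (o + o)*(3 + 3) = 1 + (2*o)*6 = 1 + 12*o)
C(K, S) = 49 (C(K, S) = 1 + 12*4 = 1 + 48 = 49)
y = 86 (y = -1 + (-17*(-16) - 11)/3 = -1 + (272 - 11)/3 = -1 + (⅓)*261 = -1 + 87 = 86)
(C(-7, 18) + y)² = (49 + 86)² = 135² = 18225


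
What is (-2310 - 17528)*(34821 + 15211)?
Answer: -992534816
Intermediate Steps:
(-2310 - 17528)*(34821 + 15211) = -19838*50032 = -992534816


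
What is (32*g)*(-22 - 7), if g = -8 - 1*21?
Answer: 26912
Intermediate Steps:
g = -29 (g = -8 - 21 = -29)
(32*g)*(-22 - 7) = (32*(-29))*(-22 - 7) = -928*(-29) = 26912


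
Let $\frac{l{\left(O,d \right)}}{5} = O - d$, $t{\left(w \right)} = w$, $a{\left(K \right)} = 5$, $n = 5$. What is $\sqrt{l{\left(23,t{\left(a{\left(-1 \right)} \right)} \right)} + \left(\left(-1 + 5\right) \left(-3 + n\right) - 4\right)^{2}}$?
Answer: $\sqrt{106} \approx 10.296$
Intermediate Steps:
$l{\left(O,d \right)} = - 5 d + 5 O$ ($l{\left(O,d \right)} = 5 \left(O - d\right) = - 5 d + 5 O$)
$\sqrt{l{\left(23,t{\left(a{\left(-1 \right)} \right)} \right)} + \left(\left(-1 + 5\right) \left(-3 + n\right) - 4\right)^{2}} = \sqrt{\left(\left(-5\right) 5 + 5 \cdot 23\right) + \left(\left(-1 + 5\right) \left(-3 + 5\right) - 4\right)^{2}} = \sqrt{\left(-25 + 115\right) + \left(4 \cdot 2 - 4\right)^{2}} = \sqrt{90 + \left(8 - 4\right)^{2}} = \sqrt{90 + 4^{2}} = \sqrt{90 + 16} = \sqrt{106}$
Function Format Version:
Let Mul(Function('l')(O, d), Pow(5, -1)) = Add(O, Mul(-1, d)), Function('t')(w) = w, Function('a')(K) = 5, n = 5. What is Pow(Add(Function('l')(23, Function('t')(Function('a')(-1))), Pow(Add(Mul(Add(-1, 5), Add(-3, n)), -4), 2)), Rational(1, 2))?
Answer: Pow(106, Rational(1, 2)) ≈ 10.296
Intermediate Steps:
Function('l')(O, d) = Add(Mul(-5, d), Mul(5, O)) (Function('l')(O, d) = Mul(5, Add(O, Mul(-1, d))) = Add(Mul(-5, d), Mul(5, O)))
Pow(Add(Function('l')(23, Function('t')(Function('a')(-1))), Pow(Add(Mul(Add(-1, 5), Add(-3, n)), -4), 2)), Rational(1, 2)) = Pow(Add(Add(Mul(-5, 5), Mul(5, 23)), Pow(Add(Mul(Add(-1, 5), Add(-3, 5)), -4), 2)), Rational(1, 2)) = Pow(Add(Add(-25, 115), Pow(Add(Mul(4, 2), -4), 2)), Rational(1, 2)) = Pow(Add(90, Pow(Add(8, -4), 2)), Rational(1, 2)) = Pow(Add(90, Pow(4, 2)), Rational(1, 2)) = Pow(Add(90, 16), Rational(1, 2)) = Pow(106, Rational(1, 2))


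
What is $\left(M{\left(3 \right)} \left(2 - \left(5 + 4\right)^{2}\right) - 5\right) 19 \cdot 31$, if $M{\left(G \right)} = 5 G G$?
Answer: $-2096840$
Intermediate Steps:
$M{\left(G \right)} = 5 G^{2}$
$\left(M{\left(3 \right)} \left(2 - \left(5 + 4\right)^{2}\right) - 5\right) 19 \cdot 31 = \left(5 \cdot 3^{2} \left(2 - \left(5 + 4\right)^{2}\right) - 5\right) 19 \cdot 31 = \left(5 \cdot 9 \left(2 - 9^{2}\right) - 5\right) 19 \cdot 31 = \left(45 \left(2 - 81\right) - 5\right) 19 \cdot 31 = \left(45 \left(-79\right) - 5\right) 19 \cdot 31 = \left(-3555 - 5\right) 19 \cdot 31 = \left(-3560\right) 19 \cdot 31 = \left(-67640\right) 31 = -2096840$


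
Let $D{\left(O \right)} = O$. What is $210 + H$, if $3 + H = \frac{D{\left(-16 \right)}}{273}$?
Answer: $\frac{56495}{273} \approx 206.94$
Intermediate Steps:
$H = - \frac{835}{273}$ ($H = -3 - \frac{16}{273} = - \frac{835}{273} \approx -3.0586$)
$210 + H = 210 - \frac{835}{273} = \frac{56495}{273}$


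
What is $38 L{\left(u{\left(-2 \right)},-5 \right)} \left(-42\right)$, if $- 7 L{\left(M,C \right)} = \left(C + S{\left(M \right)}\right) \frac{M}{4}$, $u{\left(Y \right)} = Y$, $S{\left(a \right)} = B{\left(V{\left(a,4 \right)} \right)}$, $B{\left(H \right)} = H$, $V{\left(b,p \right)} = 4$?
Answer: $114$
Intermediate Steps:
$S{\left(a \right)} = 4$
$L{\left(M,C \right)} = - \frac{M \left(4 + C\right)}{28}$ ($L{\left(M,C \right)} = - \frac{\left(C + 4\right) \frac{M}{4}}{7} = - \frac{\left(4 + C\right) M \frac{1}{4}}{7} = - \frac{\left(4 + C\right) \frac{M}{4}}{7} = - \frac{\frac{1}{4} M \left(4 + C\right)}{7} = - \frac{M \left(4 + C\right)}{28}$)
$38 L{\left(u{\left(-2 \right)},-5 \right)} \left(-42\right) = 38 \left(\left(- \frac{1}{28}\right) \left(-2\right) \left(4 - 5\right)\right) \left(-42\right) = 38 \left(\left(- \frac{1}{28}\right) \left(-2\right) \left(-1\right)\right) \left(-42\right) = 38 \left(- \frac{1}{14}\right) \left(-42\right) = \left(- \frac{19}{7}\right) \left(-42\right) = 114$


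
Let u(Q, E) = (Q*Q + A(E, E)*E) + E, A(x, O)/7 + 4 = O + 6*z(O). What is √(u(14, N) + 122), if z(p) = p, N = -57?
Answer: √161058 ≈ 401.32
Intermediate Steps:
A(x, O) = -28 + 49*O (A(x, O) = -28 + 7*(O + 6*O) = -28 + 7*(7*O) = -28 + 49*O)
u(Q, E) = E + Q² + E*(-28 + 49*E) (u(Q, E) = (Q*Q + (-28 + 49*E)*E) + E = (Q² + E*(-28 + 49*E)) + E = E + Q² + E*(-28 + 49*E))
√(u(14, N) + 122) = √((14² - 27*(-57) + 49*(-57)²) + 122) = √((196 + 1539 + 49*3249) + 122) = √((196 + 1539 + 159201) + 122) = √(160936 + 122) = √161058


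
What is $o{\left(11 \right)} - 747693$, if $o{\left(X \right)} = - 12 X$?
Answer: $-747825$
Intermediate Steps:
$o{\left(11 \right)} - 747693 = \left(-12\right) 11 - 747693 = -132 - 747693 = -747825$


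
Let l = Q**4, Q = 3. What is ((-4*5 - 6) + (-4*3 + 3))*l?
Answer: -2835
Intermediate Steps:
l = 81 (l = 3**4 = 81)
((-4*5 - 6) + (-4*3 + 3))*l = ((-4*5 - 6) + (-4*3 + 3))*81 = ((-20 - 6) + (-12 + 3))*81 = (-26 - 9)*81 = -35*81 = -2835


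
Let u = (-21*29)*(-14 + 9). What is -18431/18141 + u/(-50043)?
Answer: -46551518/43230003 ≈ -1.0768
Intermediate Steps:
u = 3045 (u = -609*(-5) = 3045)
-18431/18141 + u/(-50043) = -18431/18141 + 3045/(-50043) = -18431*1/18141 + 3045*(-1/50043) = -18431/18141 - 145/2383 = -46551518/43230003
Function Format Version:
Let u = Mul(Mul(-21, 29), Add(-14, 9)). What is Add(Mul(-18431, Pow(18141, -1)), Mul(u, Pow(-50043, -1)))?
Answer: Rational(-46551518, 43230003) ≈ -1.0768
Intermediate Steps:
u = 3045 (u = Mul(-609, -5) = 3045)
Add(Mul(-18431, Pow(18141, -1)), Mul(u, Pow(-50043, -1))) = Add(Mul(-18431, Pow(18141, -1)), Mul(3045, Pow(-50043, -1))) = Add(Mul(-18431, Rational(1, 18141)), Mul(3045, Rational(-1, 50043))) = Add(Rational(-18431, 18141), Rational(-145, 2383)) = Rational(-46551518, 43230003)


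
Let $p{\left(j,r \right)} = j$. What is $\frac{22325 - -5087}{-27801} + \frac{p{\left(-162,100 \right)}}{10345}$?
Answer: $- \frac{288080902}{287601345} \approx -1.0017$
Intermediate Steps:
$\frac{22325 - -5087}{-27801} + \frac{p{\left(-162,100 \right)}}{10345} = \frac{22325 - -5087}{-27801} - \frac{162}{10345} = \left(22325 + 5087\right) \left(- \frac{1}{27801}\right) - \frac{162}{10345} = 27412 \left(- \frac{1}{27801}\right) - \frac{162}{10345} = - \frac{27412}{27801} - \frac{162}{10345} = - \frac{288080902}{287601345}$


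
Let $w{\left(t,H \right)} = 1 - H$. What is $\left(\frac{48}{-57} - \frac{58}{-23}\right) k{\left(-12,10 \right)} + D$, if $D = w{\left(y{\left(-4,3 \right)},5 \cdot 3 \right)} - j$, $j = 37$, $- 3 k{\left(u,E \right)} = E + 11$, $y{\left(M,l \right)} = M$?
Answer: $- \frac{27425}{437} \approx -62.757$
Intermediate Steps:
$k{\left(u,E \right)} = - \frac{11}{3} - \frac{E}{3}$ ($k{\left(u,E \right)} = - \frac{E + 11}{3} = - \frac{11 + E}{3} = - \frac{11}{3} - \frac{E}{3}$)
$D = -51$ ($D = \left(1 - 5 \cdot 3\right) - 37 = \left(1 - 15\right) - 37 = -14 - 37 = -51$)
$\left(\frac{48}{-57} - \frac{58}{-23}\right) k{\left(-12,10 \right)} + D = \left(\frac{48}{-57} - \frac{58}{-23}\right) \left(- \frac{11}{3} - \frac{10}{3}\right) - 51 = \left(48 \left(- \frac{1}{57}\right) - - \frac{58}{23}\right) \left(- \frac{11}{3} - \frac{10}{3}\right) - 51 = \left(- \frac{16}{19} + \frac{58}{23}\right) \left(-7\right) - 51 = \frac{734}{437} \left(-7\right) - 51 = - \frac{5138}{437} - 51 = - \frac{27425}{437}$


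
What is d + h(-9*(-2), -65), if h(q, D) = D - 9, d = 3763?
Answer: 3689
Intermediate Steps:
h(q, D) = -9 + D
d + h(-9*(-2), -65) = 3763 + (-9 - 65) = 3763 - 74 = 3689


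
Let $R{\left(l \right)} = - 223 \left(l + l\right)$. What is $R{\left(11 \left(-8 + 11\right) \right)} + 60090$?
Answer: $45372$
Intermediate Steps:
$R{\left(l \right)} = - 446 l$ ($R{\left(l \right)} = - 223 \cdot 2 l = - 446 l$)
$R{\left(11 \left(-8 + 11\right) \right)} + 60090 = - 446 \cdot 11 \left(-8 + 11\right) + 60090 = - 446 \cdot 11 \cdot 3 + 60090 = \left(-446\right) 33 + 60090 = -14718 + 60090 = 45372$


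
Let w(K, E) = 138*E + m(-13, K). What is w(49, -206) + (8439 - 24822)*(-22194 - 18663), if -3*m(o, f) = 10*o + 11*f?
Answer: 2007995000/3 ≈ 6.6933e+8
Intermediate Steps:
m(o, f) = -11*f/3 - 10*o/3 (m(o, f) = -(10*o + 11*f)/3 = -11*f/3 - 10*o/3)
w(K, E) = 130/3 + 138*E - 11*K/3 (w(K, E) = 138*E + (-11*K/3 - 10/3*(-13)) = 138*E + (-11*K/3 + 130/3) = 138*E + (130/3 - 11*K/3) = 130/3 + 138*E - 11*K/3)
w(49, -206) + (8439 - 24822)*(-22194 - 18663) = (130/3 + 138*(-206) - 11/3*49) + (8439 - 24822)*(-22194 - 18663) = (130/3 - 28428 - 539/3) - 16383*(-40857) = -85693/3 + 669360231 = 2007995000/3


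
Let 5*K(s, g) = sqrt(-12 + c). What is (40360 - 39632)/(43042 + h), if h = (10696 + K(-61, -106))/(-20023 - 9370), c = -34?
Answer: 338390368264403000/20006696554778701273 + 53495260*I*sqrt(46)/20006696554778701273 ≈ 0.016914 + 1.8135e-11*I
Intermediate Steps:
K(s, g) = I*sqrt(46)/5 (K(s, g) = sqrt(-12 - 34)/5 = sqrt(-46)/5 = (I*sqrt(46))/5 = I*sqrt(46)/5)
h = -1528/4199 - I*sqrt(46)/146965 (h = (10696 + I*sqrt(46)/5)/(-20023 - 9370) = (10696 + I*sqrt(46)/5)/(-29393) = (10696 + I*sqrt(46)/5)*(-1/29393) = -1528/4199 - I*sqrt(46)/146965 ≈ -0.3639 - 4.6149e-5*I)
(40360 - 39632)/(43042 + h) = (40360 - 39632)/(43042 + (-1528/4199 - I*sqrt(46)/146965)) = 728/(180731830/4199 - I*sqrt(46)/146965)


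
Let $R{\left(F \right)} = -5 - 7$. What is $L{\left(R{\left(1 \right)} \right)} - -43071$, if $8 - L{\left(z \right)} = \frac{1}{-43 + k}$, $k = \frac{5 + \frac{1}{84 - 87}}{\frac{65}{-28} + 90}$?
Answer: $\frac{13626024302}{316303} \approx 43079.0$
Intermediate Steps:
$R{\left(F \right)} = -12$ ($R{\left(F \right)} = -5 - 7 = -12$)
$k = \frac{392}{7365}$ ($k = \frac{5 + \frac{1}{-3}}{65 \left(- \frac{1}{28}\right) + 90} = \frac{5 - \frac{1}{3}}{- \frac{65}{28} + 90} = \frac{14}{3 \cdot \frac{2455}{28}} = \frac{14}{3} \cdot \frac{28}{2455} = \frac{392}{7365} \approx 0.053225$)
$L{\left(z \right)} = \frac{2537789}{316303}$ ($L{\left(z \right)} = 8 - \frac{1}{-43 + \frac{392}{7365}} = 8 - \frac{1}{- \frac{316303}{7365}} = 8 - - \frac{7365}{316303} = 8 + \frac{7365}{316303} = \frac{2537789}{316303}$)
$L{\left(R{\left(1 \right)} \right)} - -43071 = \frac{2537789}{316303} - -43071 = \frac{2537789}{316303} + 43071 = \frac{13626024302}{316303}$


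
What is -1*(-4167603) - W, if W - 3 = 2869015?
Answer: 1298585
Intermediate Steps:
W = 2869018 (W = 3 + 2869015 = 2869018)
-1*(-4167603) - W = -1*(-4167603) - 1*2869018 = 4167603 - 2869018 = 1298585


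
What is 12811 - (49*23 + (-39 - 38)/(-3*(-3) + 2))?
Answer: 11691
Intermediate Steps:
12811 - (49*23 + (-39 - 38)/(-3*(-3) + 2)) = 12811 - (1127 - 77/(9 + 2)) = 12811 - (1127 - 77/11) = 12811 - (1127 - 77*1/11) = 12811 - (1127 - 7) = 12811 - 1*1120 = 12811 - 1120 = 11691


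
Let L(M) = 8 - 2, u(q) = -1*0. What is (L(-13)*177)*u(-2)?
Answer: 0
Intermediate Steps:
u(q) = 0
L(M) = 6
(L(-13)*177)*u(-2) = (6*177)*0 = 1062*0 = 0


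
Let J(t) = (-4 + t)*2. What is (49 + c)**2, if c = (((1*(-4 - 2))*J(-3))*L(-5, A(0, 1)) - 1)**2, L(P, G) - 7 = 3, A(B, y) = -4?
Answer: 495573760900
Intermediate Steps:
J(t) = -8 + 2*t
L(P, G) = 10 (L(P, G) = 7 + 3 = 10)
c = 703921 (c = (((1*(-4 - 2))*(-8 + 2*(-3)))*10 - 1)**2 = (((1*(-6))*(-8 - 6))*10 - 1)**2 = (-6*(-14)*10 - 1)**2 = (84*10 - 1)**2 = (840 - 1)**2 = 839**2 = 703921)
(49 + c)**2 = (49 + 703921)**2 = 703970**2 = 495573760900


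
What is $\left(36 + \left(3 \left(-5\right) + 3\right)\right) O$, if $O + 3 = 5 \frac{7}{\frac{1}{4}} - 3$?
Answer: $3216$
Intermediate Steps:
$O = 134$ ($O = -3 - \left(3 - 5 \frac{7}{\frac{1}{4}}\right) = -3 - \left(3 - 5 \cdot 7 \frac{1}{\frac{1}{4}}\right) = -3 - \left(3 - 5 \cdot 7 \cdot 4\right) = -3 + \left(5 \cdot 28 - 3\right) = -3 + \left(140 - 3\right) = -3 + 137 = 134$)
$\left(36 + \left(3 \left(-5\right) + 3\right)\right) O = \left(36 + \left(3 \left(-5\right) + 3\right)\right) 134 = \left(36 + \left(-15 + 3\right)\right) 134 = \left(36 - 12\right) 134 = 24 \cdot 134 = 3216$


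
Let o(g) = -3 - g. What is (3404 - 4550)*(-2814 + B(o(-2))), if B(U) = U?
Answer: 3225990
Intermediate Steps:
(3404 - 4550)*(-2814 + B(o(-2))) = (3404 - 4550)*(-2814 + (-3 - 1*(-2))) = -1146*(-2814 + (-3 + 2)) = -1146*(-2814 - 1) = -1146*(-2815) = 3225990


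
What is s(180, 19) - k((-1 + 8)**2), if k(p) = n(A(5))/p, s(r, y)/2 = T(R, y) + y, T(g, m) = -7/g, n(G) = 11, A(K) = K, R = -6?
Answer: 5896/147 ≈ 40.109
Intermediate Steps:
s(r, y) = 7/3 + 2*y (s(r, y) = 2*(-7/(-6) + y) = 2*(-7*(-1/6) + y) = 2*(7/6 + y) = 7/3 + 2*y)
k(p) = 11/p
s(180, 19) - k((-1 + 8)**2) = (7/3 + 2*19) - 11/((-1 + 8)**2) = (7/3 + 38) - 11/(7**2) = 121/3 - 11/49 = 5896/147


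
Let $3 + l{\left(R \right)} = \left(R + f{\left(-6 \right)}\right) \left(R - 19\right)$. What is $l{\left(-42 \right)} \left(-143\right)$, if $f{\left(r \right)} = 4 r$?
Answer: $-575289$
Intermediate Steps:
$l{\left(R \right)} = -3 + \left(-24 + R\right) \left(-19 + R\right)$ ($l{\left(R \right)} = -3 + \left(R + 4 \left(-6\right)\right) \left(R - 19\right) = -3 + \left(R - 24\right) \left(-19 + R\right) = -3 + \left(-24 + R\right) \left(-19 + R\right)$)
$l{\left(-42 \right)} \left(-143\right) = \left(453 + \left(-42\right)^{2} - -1806\right) \left(-143\right) = \left(453 + 1764 + 1806\right) \left(-143\right) = 4023 \left(-143\right) = -575289$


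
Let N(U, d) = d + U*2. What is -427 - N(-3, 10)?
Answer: -431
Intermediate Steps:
N(U, d) = d + 2*U
-427 - N(-3, 10) = -427 - (10 + 2*(-3)) = -427 - (10 - 6) = -427 - 1*4 = -427 - 4 = -431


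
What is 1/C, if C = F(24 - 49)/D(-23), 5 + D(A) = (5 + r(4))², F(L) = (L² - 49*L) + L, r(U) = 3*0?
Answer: 4/365 ≈ 0.010959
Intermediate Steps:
r(U) = 0
F(L) = L² - 48*L
D(A) = 20 (D(A) = -5 + (5 + 0)² = -5 + 5² = -5 + 25 = 20)
C = 365/4 (C = ((24 - 49)*(-48 + (24 - 49)))/20 = -25*(-48 - 25)*(1/20) = -25*(-73)*(1/20) = 1825*(1/20) = 365/4 ≈ 91.250)
1/C = 1/(365/4) = 4/365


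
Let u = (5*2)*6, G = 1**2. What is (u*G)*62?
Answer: 3720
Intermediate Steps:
G = 1
u = 60 (u = 10*6 = 60)
(u*G)*62 = (60*1)*62 = 60*62 = 3720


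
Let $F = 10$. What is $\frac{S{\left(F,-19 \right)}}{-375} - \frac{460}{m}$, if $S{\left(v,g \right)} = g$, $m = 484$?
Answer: $- \frac{40826}{45375} \approx -0.89975$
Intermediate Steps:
$\frac{S{\left(F,-19 \right)}}{-375} - \frac{460}{m} = - \frac{19}{-375} - \frac{460}{484} = \left(-19\right) \left(- \frac{1}{375}\right) - \frac{115}{121} = \frac{19}{375} - \frac{115}{121} = - \frac{40826}{45375}$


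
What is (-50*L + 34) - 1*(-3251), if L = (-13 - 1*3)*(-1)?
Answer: 2485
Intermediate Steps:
L = 16 (L = (-13 - 3)*(-1) = -16*(-1) = 16)
(-50*L + 34) - 1*(-3251) = (-50*16 + 34) - 1*(-3251) = (-800 + 34) + 3251 = -766 + 3251 = 2485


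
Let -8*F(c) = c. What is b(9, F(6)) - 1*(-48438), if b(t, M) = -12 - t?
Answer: 48417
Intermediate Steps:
F(c) = -c/8
b(9, F(6)) - 1*(-48438) = (-12 - 1*9) - 1*(-48438) = (-12 - 9) + 48438 = -21 + 48438 = 48417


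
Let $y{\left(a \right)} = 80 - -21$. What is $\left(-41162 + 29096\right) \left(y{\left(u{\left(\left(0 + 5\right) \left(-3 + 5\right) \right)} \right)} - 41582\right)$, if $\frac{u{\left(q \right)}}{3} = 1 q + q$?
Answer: $500509746$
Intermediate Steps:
$u{\left(q \right)} = 6 q$ ($u{\left(q \right)} = 3 \left(1 q + q\right) = 3 \left(q + q\right) = 3 \cdot 2 q = 6 q$)
$y{\left(a \right)} = 101$ ($y{\left(a \right)} = 80 + 21 = 101$)
$\left(-41162 + 29096\right) \left(y{\left(u{\left(\left(0 + 5\right) \left(-3 + 5\right) \right)} \right)} - 41582\right) = \left(-41162 + 29096\right) \left(101 - 41582\right) = \left(-12066\right) \left(-41481\right) = 500509746$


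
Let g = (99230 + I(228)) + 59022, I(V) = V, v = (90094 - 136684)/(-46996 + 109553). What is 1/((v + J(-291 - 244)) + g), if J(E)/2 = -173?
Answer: 62557/9892342048 ≈ 6.3238e-6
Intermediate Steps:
J(E) = -346 (J(E) = 2*(-173) = -346)
v = -46590/62557 ≈ -0.74476
g = 158480 (g = (99230 + 228) + 59022 = 99458 + 59022 = 158480)
1/((v + J(-291 - 244)) + g) = 1/((-46590/62557 - 346) + 158480) = 1/(-21691312/62557 + 158480) = 1/(9892342048/62557) = 62557/9892342048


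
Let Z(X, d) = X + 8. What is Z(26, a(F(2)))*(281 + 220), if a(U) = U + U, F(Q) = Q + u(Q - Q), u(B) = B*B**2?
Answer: 17034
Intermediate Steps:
u(B) = B**3
F(Q) = Q (F(Q) = Q + (Q - Q)**3 = Q + 0**3 = Q + 0 = Q)
a(U) = 2*U
Z(X, d) = 8 + X
Z(26, a(F(2)))*(281 + 220) = (8 + 26)*(281 + 220) = 34*501 = 17034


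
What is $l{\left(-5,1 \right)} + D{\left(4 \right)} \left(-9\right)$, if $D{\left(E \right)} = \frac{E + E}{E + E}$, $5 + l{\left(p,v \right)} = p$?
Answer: $-19$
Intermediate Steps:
$l{\left(p,v \right)} = -5 + p$
$D{\left(E \right)} = 1$ ($D{\left(E \right)} = \frac{2 E}{2 E} = 2 E \frac{1}{2 E} = 1$)
$l{\left(-5,1 \right)} + D{\left(4 \right)} \left(-9\right) = \left(-5 - 5\right) + 1 \left(-9\right) = -10 - 9 = -19$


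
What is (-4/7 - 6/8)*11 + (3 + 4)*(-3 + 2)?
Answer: -603/28 ≈ -21.536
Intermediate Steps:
(-4/7 - 6/8)*11 + (3 + 4)*(-3 + 2) = (-4*1/7 - 6*1/8)*11 + 7*(-1) = (-4/7 - 3/4)*11 - 7 = -37/28*11 - 7 = -407/28 - 7 = -603/28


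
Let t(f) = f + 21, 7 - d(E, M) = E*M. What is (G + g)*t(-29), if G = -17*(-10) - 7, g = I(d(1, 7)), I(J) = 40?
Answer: -1624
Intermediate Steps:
d(E, M) = 7 - E*M
t(f) = 21 + f
g = 40
G = 163 (G = 170 - 7 = 163)
(G + g)*t(-29) = (163 + 40)*(21 - 29) = 203*(-8) = -1624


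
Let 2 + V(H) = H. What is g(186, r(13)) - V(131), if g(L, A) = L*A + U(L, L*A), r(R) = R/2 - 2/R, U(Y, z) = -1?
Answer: 13655/13 ≈ 1050.4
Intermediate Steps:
V(H) = -2 + H
r(R) = R/2 - 2/R (r(R) = R*(½) - 2/R = R/2 - 2/R)
g(L, A) = -1 + A*L (g(L, A) = L*A - 1 = A*L - 1 = -1 + A*L)
g(186, r(13)) - V(131) = (-1 + ((½)*13 - 2/13)*186) - (-2 + 131) = (-1 + (13/2 - 2*1/13)*186) - 1*129 = (-1 + (13/2 - 2/13)*186) - 129 = (-1 + (165/26)*186) - 129 = (-1 + 15345/13) - 129 = 15332/13 - 129 = 13655/13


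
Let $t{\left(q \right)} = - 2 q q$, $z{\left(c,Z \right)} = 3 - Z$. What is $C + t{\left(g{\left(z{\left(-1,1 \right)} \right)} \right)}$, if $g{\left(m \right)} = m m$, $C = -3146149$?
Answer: $-3146181$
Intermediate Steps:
$g{\left(m \right)} = m^{2}$
$t{\left(q \right)} = - 2 q^{2}$
$C + t{\left(g{\left(z{\left(-1,1 \right)} \right)} \right)} = -3146149 - 2 \left(\left(3 - 1\right)^{2}\right)^{2} = -3146149 - 2 \left(2^{2}\right)^{2} = -3146149 - 2 \cdot 4^{2} = -3146149 - 32 = -3146181$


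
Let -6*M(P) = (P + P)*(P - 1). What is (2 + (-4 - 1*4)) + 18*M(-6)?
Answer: -258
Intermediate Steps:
M(P) = -P*(-1 + P)/3 (M(P) = -(P + P)*(P - 1)/6 = -2*P*(-1 + P)/6 = -P*(-1 + P)/3)
(2 + (-4 - 1*4)) + 18*M(-6) = (2 + (-4 - 1*4)) + 18*((1/3)*(-6)*(1 - 1*(-6))) = (2 + (-4 - 4)) + 18*((1/3)*(-6)*(1 + 6)) = (2 - 8) + 18*((1/3)*(-6)*7) = -6 + 18*(-14) = -6 - 252 = -258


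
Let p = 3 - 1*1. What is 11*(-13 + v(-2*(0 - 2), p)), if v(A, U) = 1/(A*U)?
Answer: -1133/8 ≈ -141.63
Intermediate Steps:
p = 2 (p = 3 - 1 = 2)
v(A, U) = 1/(A*U)
11*(-13 + v(-2*(0 - 2), p)) = 11*(-13 + 1/(-2*(0 - 2)*2)) = 11*(-13 + (½)/(-2*(-2))) = 11*(-13 + (½)/4) = 11*(-13 + (¼)*(½)) = 11*(-13 + ⅛) = 11*(-103/8) = -1133/8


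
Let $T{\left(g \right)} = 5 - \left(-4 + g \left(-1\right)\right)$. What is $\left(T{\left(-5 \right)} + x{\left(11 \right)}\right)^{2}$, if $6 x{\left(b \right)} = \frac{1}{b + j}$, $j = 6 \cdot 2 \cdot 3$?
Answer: $\frac{1274641}{79524} \approx 16.028$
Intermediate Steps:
$j = 36$ ($j = 12 \cdot 3 = 36$)
$T{\left(g \right)} = 9 + g$ ($T{\left(g \right)} = 5 - \left(-4 - g\right) = 5 + \left(4 + g\right) = 9 + g$)
$x{\left(b \right)} = \frac{1}{6 \left(36 + b\right)}$ ($x{\left(b \right)} = \frac{1}{6 \left(b + 36\right)} = \frac{1}{6 \left(36 + b\right)}$)
$\left(T{\left(-5 \right)} + x{\left(11 \right)}\right)^{2} = \left(\left(9 - 5\right) + \frac{1}{6 \left(36 + 11\right)}\right)^{2} = \left(4 + \frac{1}{6 \cdot 47}\right)^{2} = \left(4 + \frac{1}{6} \cdot \frac{1}{47}\right)^{2} = \left(4 + \frac{1}{282}\right)^{2} = \left(\frac{1129}{282}\right)^{2} = \frac{1274641}{79524}$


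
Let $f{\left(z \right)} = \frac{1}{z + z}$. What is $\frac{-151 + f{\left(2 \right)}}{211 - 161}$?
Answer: $- \frac{603}{200} \approx -3.015$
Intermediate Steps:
$f{\left(z \right)} = \frac{1}{2 z}$
$\frac{-151 + f{\left(2 \right)}}{211 - 161} = \frac{-151 + \frac{1}{2 \cdot 2}}{211 - 161} = \frac{-151 + \frac{1}{2} \cdot \frac{1}{2}}{50} = \left(-151 + \frac{1}{4}\right) \frac{1}{50} = \left(- \frac{603}{4}\right) \frac{1}{50} = - \frac{603}{200}$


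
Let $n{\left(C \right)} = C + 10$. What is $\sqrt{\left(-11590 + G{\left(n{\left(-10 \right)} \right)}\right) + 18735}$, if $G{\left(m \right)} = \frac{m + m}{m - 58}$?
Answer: $\sqrt{7145} \approx 84.528$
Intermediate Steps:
$n{\left(C \right)} = 10 + C$
$G{\left(m \right)} = \frac{2 m}{-58 + m}$
$\sqrt{\left(-11590 + G{\left(n{\left(-10 \right)} \right)}\right) + 18735} = \sqrt{\left(-11590 + \frac{2 \left(10 - 10\right)}{-58 + \left(10 - 10\right)}\right) + 18735} = \sqrt{\left(-11590 + 2 \cdot 0 \frac{1}{-58 + 0}\right) + 18735} = \sqrt{\left(-11590 + 2 \cdot 0 \frac{1}{-58}\right) + 18735} = \sqrt{\left(-11590 + 2 \cdot 0 \left(- \frac{1}{58}\right)\right) + 18735} = \sqrt{\left(-11590 + 0\right) + 18735} = \sqrt{-11590 + 18735} = \sqrt{7145}$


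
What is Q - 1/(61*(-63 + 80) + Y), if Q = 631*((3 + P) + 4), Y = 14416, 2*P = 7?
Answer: 204767701/30906 ≈ 6625.5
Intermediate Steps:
P = 7/2 (P = (1/2)*7 = 7/2 ≈ 3.5000)
Q = 13251/2 (Q = 631*((3 + 7/2) + 4) = 631*(13/2 + 4) = 631*(21/2) = 13251/2 ≈ 6625.5)
Q - 1/(61*(-63 + 80) + Y) = 13251/2 - 1/(61*(-63 + 80) + 14416) = 13251/2 - 1/(61*17 + 14416) = 13251/2 - 1/(1037 + 14416) = 13251/2 - 1/15453 = 204767701/30906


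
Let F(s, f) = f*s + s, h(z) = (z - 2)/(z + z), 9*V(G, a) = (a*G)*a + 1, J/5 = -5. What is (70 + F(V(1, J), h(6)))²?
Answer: 19307236/729 ≈ 26485.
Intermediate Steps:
J = -25 (J = 5*(-5) = -25)
V(G, a) = ⅑ + G*a²/9 (V(G, a) = ((a*G)*a + 1)/9 = ((G*a)*a + 1)/9 = (G*a² + 1)/9 = (1 + G*a²)/9 = ⅑ + G*a²/9)
h(z) = (-2 + z)/(2*z) (h(z) = (-2 + z)/((2*z)) = (-2 + z)*(1/(2*z)) = (-2 + z)/(2*z))
F(s, f) = s + f*s
(70 + F(V(1, J), h(6)))² = (70 + (⅑ + (⅑)*1*(-25)²)*(1 + (½)*(-2 + 6)/6))² = (70 + (⅑ + (⅑)*1*625)*(1 + (½)*(⅙)*4))² = (70 + (⅑ + 625/9)*(1 + ⅓))² = (70 + (626/9)*(4/3))² = (70 + 2504/27)² = (4394/27)² = 19307236/729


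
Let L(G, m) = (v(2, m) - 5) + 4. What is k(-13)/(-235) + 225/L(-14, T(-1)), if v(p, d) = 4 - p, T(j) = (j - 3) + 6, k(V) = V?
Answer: 52888/235 ≈ 225.06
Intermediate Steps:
T(j) = 3 + j (T(j) = (-3 + j) + 6 = 3 + j)
L(G, m) = 1 (L(G, m) = ((4 - 1*2) - 5) + 4 = ((4 - 2) - 5) + 4 = (2 - 5) + 4 = -3 + 4 = 1)
k(-13)/(-235) + 225/L(-14, T(-1)) = -13/(-235) + 225/1 = -13*(-1/235) + 225*1 = 13/235 + 225 = 52888/235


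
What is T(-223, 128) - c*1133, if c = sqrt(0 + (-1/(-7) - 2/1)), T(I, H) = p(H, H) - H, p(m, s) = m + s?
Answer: 128 - 1133*I*sqrt(91)/7 ≈ 128.0 - 1544.0*I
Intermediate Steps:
T(I, H) = H (T(I, H) = (H + H) - H = 2*H - H = H)
c = I*sqrt(91)/7 (c = sqrt(0 + (-1*(-1/7) - 2*1)) = sqrt(0 + (1/7 - 2)) = sqrt(0 - 13/7) = sqrt(-13/7) = I*sqrt(91)/7 ≈ 1.3628*I)
T(-223, 128) - c*1133 = 128 - I*sqrt(91)/7*1133 = 128 - 1133*I*sqrt(91)/7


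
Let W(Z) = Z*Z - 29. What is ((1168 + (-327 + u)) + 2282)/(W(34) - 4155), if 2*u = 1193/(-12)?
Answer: -73759/72672 ≈ -1.0150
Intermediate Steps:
u = -1193/24 (u = (1193/(-12))/2 = (1193*(-1/12))/2 = (1/2)*(-1193/12) = -1193/24 ≈ -49.708)
W(Z) = -29 + Z**2 (W(Z) = Z**2 - 29 = -29 + Z**2)
((1168 + (-327 + u)) + 2282)/(W(34) - 4155) = ((1168 + (-327 - 1193/24)) + 2282)/((-29 + 34**2) - 4155) = ((1168 - 9041/24) + 2282)/((-29 + 1156) - 4155) = (18991/24 + 2282)/(1127 - 4155) = (73759/24)/(-3028) = (73759/24)*(-1/3028) = -73759/72672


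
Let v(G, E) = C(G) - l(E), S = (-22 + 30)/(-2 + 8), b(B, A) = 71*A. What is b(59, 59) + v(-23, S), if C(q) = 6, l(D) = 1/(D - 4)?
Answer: 33563/8 ≈ 4195.4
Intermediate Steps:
l(D) = 1/(-4 + D)
S = 4/3 (S = 8/6 = 8*(⅙) = 4/3 ≈ 1.3333)
v(G, E) = 6 - 1/(-4 + E)
b(59, 59) + v(-23, S) = 71*59 + (-25 + 6*(4/3))/(-4 + 4/3) = 4189 + (-25 + 8)/(-8/3) = 4189 - 3/8*(-17) = 4189 + 51/8 = 33563/8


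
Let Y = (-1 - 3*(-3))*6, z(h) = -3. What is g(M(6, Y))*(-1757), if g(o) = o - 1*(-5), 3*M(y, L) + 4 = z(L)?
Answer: -14056/3 ≈ -4685.3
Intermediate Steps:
Y = 48 (Y = (-1 + 9)*6 = 8*6 = 48)
M(y, L) = -7/3 (M(y, L) = -4/3 + (1/3)*(-3) = -4/3 - 1 = -7/3)
g(o) = 5 + o (g(o) = o + 5 = 5 + o)
g(M(6, Y))*(-1757) = (5 - 7/3)*(-1757) = (8/3)*(-1757) = -14056/3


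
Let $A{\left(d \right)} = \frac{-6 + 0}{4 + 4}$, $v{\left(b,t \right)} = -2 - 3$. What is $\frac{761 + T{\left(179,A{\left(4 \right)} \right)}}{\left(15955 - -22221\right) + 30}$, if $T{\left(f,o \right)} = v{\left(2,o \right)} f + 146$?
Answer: $\frac{6}{19103} \approx 0.00031409$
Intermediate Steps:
$v{\left(b,t \right)} = -5$ ($v{\left(b,t \right)} = -2 - 3 = -5$)
$A{\left(d \right)} = - \frac{3}{4}$ ($A{\left(d \right)} = - \frac{6}{8} = \left(-6\right) \frac{1}{8} = - \frac{3}{4}$)
$T{\left(f,o \right)} = 146 - 5 f$ ($T{\left(f,o \right)} = - 5 f + 146 = 146 - 5 f$)
$\frac{761 + T{\left(179,A{\left(4 \right)} \right)}}{\left(15955 - -22221\right) + 30} = \frac{761 + \left(146 - 895\right)}{\left(15955 - -22221\right) + 30} = \frac{761 + \left(146 - 895\right)}{\left(15955 + 22221\right) + 30} = \frac{761 - 749}{38176 + 30} = \frac{12}{38206} = 12 \cdot \frac{1}{38206} = \frac{6}{19103}$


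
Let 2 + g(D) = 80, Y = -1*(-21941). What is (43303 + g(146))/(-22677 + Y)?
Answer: -43381/736 ≈ -58.942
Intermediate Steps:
Y = 21941
g(D) = 78 (g(D) = -2 + 80 = 78)
(43303 + g(146))/(-22677 + Y) = (43303 + 78)/(-22677 + 21941) = 43381/(-736) = 43381*(-1/736) = -43381/736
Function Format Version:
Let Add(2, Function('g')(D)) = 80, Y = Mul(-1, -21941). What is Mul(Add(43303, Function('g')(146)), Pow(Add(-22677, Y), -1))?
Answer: Rational(-43381, 736) ≈ -58.942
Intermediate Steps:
Y = 21941
Function('g')(D) = 78 (Function('g')(D) = Add(-2, 80) = 78)
Mul(Add(43303, Function('g')(146)), Pow(Add(-22677, Y), -1)) = Mul(Add(43303, 78), Pow(Add(-22677, 21941), -1)) = Mul(43381, Pow(-736, -1)) = Mul(43381, Rational(-1, 736)) = Rational(-43381, 736)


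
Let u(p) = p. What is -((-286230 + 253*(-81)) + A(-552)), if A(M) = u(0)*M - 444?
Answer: 307167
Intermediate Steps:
A(M) = -444 (A(M) = 0*M - 444 = 0 - 444 = -444)
-((-286230 + 253*(-81)) + A(-552)) = -((-286230 + 253*(-81)) - 444) = -((-286230 - 20493) - 444) = -(-306723 - 444) = -1*(-307167) = 307167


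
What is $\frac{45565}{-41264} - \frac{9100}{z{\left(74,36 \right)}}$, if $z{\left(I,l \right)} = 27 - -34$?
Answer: $- \frac{378281865}{2517104} \approx -150.28$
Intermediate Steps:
$z{\left(I,l \right)} = 61$ ($z{\left(I,l \right)} = 27 + 34 = 61$)
$\frac{45565}{-41264} - \frac{9100}{z{\left(74,36 \right)}} = \frac{45565}{-41264} - \frac{9100}{61} = 45565 \left(- \frac{1}{41264}\right) - \frac{9100}{61} = - \frac{45565}{41264} - \frac{9100}{61} = - \frac{378281865}{2517104}$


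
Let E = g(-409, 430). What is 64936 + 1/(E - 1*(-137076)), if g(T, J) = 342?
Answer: 8923375249/137418 ≈ 64936.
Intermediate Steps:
E = 342
64936 + 1/(E - 1*(-137076)) = 64936 + 1/(342 - 1*(-137076)) = 64936 + 1/(342 + 137076) = 64936 + 1/137418 = 8923375249/137418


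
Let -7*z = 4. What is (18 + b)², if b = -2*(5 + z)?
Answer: 4096/49 ≈ 83.592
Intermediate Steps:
z = -4/7 (z = -⅐*4 = -4/7 ≈ -0.57143)
b = -62/7 (b = -2*(5 - 4/7) = -2*31/7 = -62/7 ≈ -8.8571)
(18 + b)² = (18 - 62/7)² = (64/7)² = 4096/49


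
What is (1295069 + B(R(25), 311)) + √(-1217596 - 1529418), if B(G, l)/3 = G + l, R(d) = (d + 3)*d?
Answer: 1298102 + I*√2747014 ≈ 1.2981e+6 + 1657.4*I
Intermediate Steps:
R(d) = d*(3 + d) (R(d) = (3 + d)*d = d*(3 + d))
B(G, l) = 3*G + 3*l (B(G, l) = 3*(G + l) = 3*G + 3*l)
(1295069 + B(R(25), 311)) + √(-1217596 - 1529418) = (1295069 + (3*(25*(3 + 25)) + 3*311)) + √(-1217596 - 1529418) = (1295069 + (3*(25*28) + 933)) + √(-2747014) = (1295069 + (3*700 + 933)) + I*√2747014 = (1295069 + (2100 + 933)) + I*√2747014 = (1295069 + 3033) + I*√2747014 = 1298102 + I*√2747014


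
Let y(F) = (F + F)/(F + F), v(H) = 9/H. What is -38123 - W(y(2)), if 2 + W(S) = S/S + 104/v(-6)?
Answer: -114158/3 ≈ -38053.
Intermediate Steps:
y(F) = 1 (y(F) = (2*F)/((2*F)) = (2*F)*(1/(2*F)) = 1)
W(S) = -211/3 (W(S) = -2 + (S/S + 104/((9/(-6)))) = -2 + (1 + 104/((9*(-1/6)))) = -2 + (1 + 104/(-3/2)) = -2 + (1 + 104*(-2/3)) = -2 + (1 - 208/3) = -2 - 205/3 = -211/3)
-38123 - W(y(2)) = -38123 - 1*(-211/3) = -38123 + 211/3 = -114158/3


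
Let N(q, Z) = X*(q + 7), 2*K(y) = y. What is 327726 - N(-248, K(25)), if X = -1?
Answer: 327485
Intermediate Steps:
K(y) = y/2
N(q, Z) = -7 - q (N(q, Z) = -(q + 7) = -(7 + q) = -7 - q)
327726 - N(-248, K(25)) = 327726 - (-7 - 1*(-248)) = 327726 - (-7 + 248) = 327726 - 1*241 = 327726 - 241 = 327485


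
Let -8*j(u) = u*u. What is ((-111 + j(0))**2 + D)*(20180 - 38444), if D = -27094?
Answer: 269814072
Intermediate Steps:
j(u) = -u**2/8 (j(u) = -u*u/8 = -u**2/8)
((-111 + j(0))**2 + D)*(20180 - 38444) = ((-111 - 1/8*0**2)**2 - 27094)*(20180 - 38444) = ((-111 - 1/8*0)**2 - 27094)*(-18264) = ((-111 + 0)**2 - 27094)*(-18264) = ((-111)**2 - 27094)*(-18264) = (12321 - 27094)*(-18264) = -14773*(-18264) = 269814072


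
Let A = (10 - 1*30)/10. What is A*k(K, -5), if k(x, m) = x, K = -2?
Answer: 4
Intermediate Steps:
A = -2 (A = (10 - 30)*(1/10) = -20*1/10 = -2)
A*k(K, -5) = -2*(-2) = 4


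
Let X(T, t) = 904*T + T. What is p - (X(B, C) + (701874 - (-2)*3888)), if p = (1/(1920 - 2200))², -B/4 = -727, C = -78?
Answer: -261964975999/78400 ≈ -3.3414e+6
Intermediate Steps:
B = 2908 (B = -4*(-727) = 2908)
X(T, t) = 905*T
p = 1/78400 (p = (1/(-280))² = (-1/280)² = 1/78400 ≈ 1.2755e-5)
p - (X(B, C) + (701874 - (-2)*3888)) = 1/78400 - (905*2908 + (701874 - (-2)*3888)) = 1/78400 - (2631740 + (701874 - 1*(-7776))) = 1/78400 - (2631740 + (701874 + 7776)) = 1/78400 - (2631740 + 709650) = 1/78400 - 1*3341390 = 1/78400 - 3341390 = -261964975999/78400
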